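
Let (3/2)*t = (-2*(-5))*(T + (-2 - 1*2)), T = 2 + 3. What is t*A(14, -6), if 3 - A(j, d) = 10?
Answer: -140/3 ≈ -46.667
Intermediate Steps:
A(j, d) = -7 (A(j, d) = 3 - 1*10 = 3 - 10 = -7)
T = 5
t = 20/3 (t = 2*((-2*(-5))*(5 + (-2 - 1*2)))/3 = 2*(10*(5 + (-2 - 2)))/3 = 2*(10*(5 - 4))/3 = 2*(10*1)/3 = (⅔)*10 = 20/3 ≈ 6.6667)
t*A(14, -6) = (20/3)*(-7) = -140/3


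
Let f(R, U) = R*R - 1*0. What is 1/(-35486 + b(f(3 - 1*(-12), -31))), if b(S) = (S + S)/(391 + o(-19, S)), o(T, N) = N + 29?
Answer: -43/1525868 ≈ -2.8181e-5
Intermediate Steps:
f(R, U) = R² (f(R, U) = R² + 0 = R²)
o(T, N) = 29 + N
b(S) = 2*S/(420 + S) (b(S) = (S + S)/(391 + (29 + S)) = (2*S)/(420 + S) = 2*S/(420 + S))
1/(-35486 + b(f(3 - 1*(-12), -31))) = 1/(-35486 + 2*(3 - 1*(-12))²/(420 + (3 - 1*(-12))²)) = 1/(-35486 + 2*(3 + 12)²/(420 + (3 + 12)²)) = 1/(-35486 + 2*15²/(420 + 15²)) = 1/(-35486 + 2*225/(420 + 225)) = 1/(-35486 + 2*225/645) = 1/(-35486 + 2*225*(1/645)) = 1/(-35486 + 30/43) = 1/(-1525868/43) = -43/1525868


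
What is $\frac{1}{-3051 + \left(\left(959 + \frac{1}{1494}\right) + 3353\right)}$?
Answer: $\frac{1494}{1883935} \approx 0.00079302$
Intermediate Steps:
$\frac{1}{-3051 + \left(\left(959 + \frac{1}{1494}\right) + 3353\right)} = \frac{1}{-3051 + \left(\frac{1432747}{1494} + 3353\right)} = \frac{1}{-3051 + \frac{6442129}{1494}} = \frac{1}{\frac{1883935}{1494}} = \frac{1494}{1883935}$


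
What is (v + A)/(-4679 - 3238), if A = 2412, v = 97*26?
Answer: -4934/7917 ≈ -0.62322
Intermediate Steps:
v = 2522
(v + A)/(-4679 - 3238) = (2522 + 2412)/(-4679 - 3238) = 4934/(-7917) = 4934*(-1/7917) = -4934/7917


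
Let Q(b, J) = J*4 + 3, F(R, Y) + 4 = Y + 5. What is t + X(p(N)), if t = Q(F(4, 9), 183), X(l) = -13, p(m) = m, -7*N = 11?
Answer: 722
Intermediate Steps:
N = -11/7 (N = -⅐*11 = -11/7 ≈ -1.5714)
F(R, Y) = 1 + Y (F(R, Y) = -4 + (Y + 5) = -4 + (5 + Y) = 1 + Y)
Q(b, J) = 3 + 4*J (Q(b, J) = 4*J + 3 = 3 + 4*J)
t = 735 (t = 3 + 4*183 = 3 + 732 = 735)
t + X(p(N)) = 735 - 13 = 722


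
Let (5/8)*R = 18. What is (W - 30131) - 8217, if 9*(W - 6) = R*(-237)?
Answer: -195502/5 ≈ -39100.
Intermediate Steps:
R = 144/5 (R = (8/5)*18 = 144/5 ≈ 28.800)
W = -3762/5 (W = 6 + ((144/5)*(-237))/9 = 6 + (⅑)*(-34128/5) = 6 - 3792/5 = -3762/5 ≈ -752.40)
(W - 30131) - 8217 = (-3762/5 - 30131) - 8217 = -154417/5 - 8217 = -195502/5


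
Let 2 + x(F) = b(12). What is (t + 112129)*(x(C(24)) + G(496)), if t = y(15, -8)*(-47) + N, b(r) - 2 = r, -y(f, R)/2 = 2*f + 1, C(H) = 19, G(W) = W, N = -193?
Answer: 58343800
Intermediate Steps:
y(f, R) = -2 - 4*f (y(f, R) = -2*(2*f + 1) = -2*(1 + 2*f) = -2 - 4*f)
b(r) = 2 + r
t = 2721 (t = (-2 - 4*15)*(-47) - 193 = (-2 - 60)*(-47) - 193 = -62*(-47) - 193 = 2914 - 193 = 2721)
x(F) = 12 (x(F) = -2 + (2 + 12) = -2 + 14 = 12)
(t + 112129)*(x(C(24)) + G(496)) = (2721 + 112129)*(12 + 496) = 114850*508 = 58343800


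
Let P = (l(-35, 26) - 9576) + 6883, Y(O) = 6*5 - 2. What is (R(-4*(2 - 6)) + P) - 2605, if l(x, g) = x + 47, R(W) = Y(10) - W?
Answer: -5274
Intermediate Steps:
Y(O) = 28 (Y(O) = 30 - 2 = 28)
R(W) = 28 - W
l(x, g) = 47 + x
P = -2681 (P = ((47 - 35) - 9576) + 6883 = (12 - 9576) + 6883 = -9564 + 6883 = -2681)
(R(-4*(2 - 6)) + P) - 2605 = ((28 - (-4)*(2 - 6)) - 2681) - 2605 = ((28 - (-4)*(-4)) - 2681) - 2605 = ((28 - 1*16) - 2681) - 2605 = ((28 - 16) - 2681) - 2605 = (12 - 2681) - 2605 = -2669 - 2605 = -5274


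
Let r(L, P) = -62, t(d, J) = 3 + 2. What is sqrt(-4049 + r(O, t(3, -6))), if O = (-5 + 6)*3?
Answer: I*sqrt(4111) ≈ 64.117*I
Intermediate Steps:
t(d, J) = 5
O = 3 (O = 1*3 = 3)
sqrt(-4049 + r(O, t(3, -6))) = sqrt(-4049 - 62) = sqrt(-4111) = I*sqrt(4111)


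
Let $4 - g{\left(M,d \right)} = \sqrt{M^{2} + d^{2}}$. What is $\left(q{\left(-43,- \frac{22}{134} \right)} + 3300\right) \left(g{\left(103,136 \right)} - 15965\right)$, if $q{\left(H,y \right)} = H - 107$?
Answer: $-50277150 - 3150 \sqrt{29105} \approx -5.0815 \cdot 10^{7}$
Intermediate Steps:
$q{\left(H,y \right)} = -107 + H$
$g{\left(M,d \right)} = 4 - \sqrt{M^{2} + d^{2}}$
$\left(q{\left(-43,- \frac{22}{134} \right)} + 3300\right) \left(g{\left(103,136 \right)} - 15965\right) = \left(\left(-107 - 43\right) + 3300\right) \left(\left(4 - \sqrt{103^{2} + 136^{2}}\right) - 15965\right) = \left(-150 + 3300\right) \left(\left(4 - \sqrt{10609 + 18496}\right) - 15965\right) = 3150 \left(\left(4 - \sqrt{29105}\right) - 15965\right) = 3150 \left(-15961 - \sqrt{29105}\right) = -50277150 - 3150 \sqrt{29105}$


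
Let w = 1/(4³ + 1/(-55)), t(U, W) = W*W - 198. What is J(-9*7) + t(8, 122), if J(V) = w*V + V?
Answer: 5717208/391 ≈ 14622.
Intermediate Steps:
t(U, W) = -198 + W² (t(U, W) = W² - 198 = -198 + W²)
w = 55/3519 (w = 1/(64 - 1/55) = 1/(3519/55) = 55/3519 ≈ 0.015629)
J(V) = 3574*V/3519 (J(V) = 55*V/3519 + V = 3574*V/3519)
J(-9*7) + t(8, 122) = 3574*(-9*7)/3519 + (-198 + 122²) = (3574/3519)*(-63) + (-198 + 14884) = -25018/391 + 14686 = 5717208/391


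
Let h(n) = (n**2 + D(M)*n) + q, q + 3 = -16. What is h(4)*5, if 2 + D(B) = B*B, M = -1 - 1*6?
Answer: 925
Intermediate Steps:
q = -19 (q = -3 - 16 = -19)
M = -7 (M = -1 - 6 = -7)
D(B) = -2 + B**2 (D(B) = -2 + B*B = -2 + B**2)
h(n) = -19 + n**2 + 47*n (h(n) = (n**2 + (-2 + (-7)**2)*n) - 19 = (n**2 + (-2 + 49)*n) - 19 = (n**2 + 47*n) - 19 = -19 + n**2 + 47*n)
h(4)*5 = (-19 + 4**2 + 47*4)*5 = (-19 + 16 + 188)*5 = 185*5 = 925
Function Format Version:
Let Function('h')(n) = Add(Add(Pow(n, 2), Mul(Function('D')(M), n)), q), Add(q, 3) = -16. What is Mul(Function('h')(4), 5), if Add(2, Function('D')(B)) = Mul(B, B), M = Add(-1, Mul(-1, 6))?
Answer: 925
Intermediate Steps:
q = -19 (q = Add(-3, -16) = -19)
M = -7 (M = Add(-1, -6) = -7)
Function('D')(B) = Add(-2, Pow(B, 2)) (Function('D')(B) = Add(-2, Mul(B, B)) = Add(-2, Pow(B, 2)))
Function('h')(n) = Add(-19, Pow(n, 2), Mul(47, n)) (Function('h')(n) = Add(Add(Pow(n, 2), Mul(Add(-2, Pow(-7, 2)), n)), -19) = Add(Add(Pow(n, 2), Mul(Add(-2, 49), n)), -19) = Add(Add(Pow(n, 2), Mul(47, n)), -19) = Add(-19, Pow(n, 2), Mul(47, n)))
Mul(Function('h')(4), 5) = Mul(Add(-19, Pow(4, 2), Mul(47, 4)), 5) = Mul(Add(-19, 16, 188), 5) = Mul(185, 5) = 925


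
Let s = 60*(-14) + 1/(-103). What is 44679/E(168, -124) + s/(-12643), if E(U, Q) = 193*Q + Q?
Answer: -56100940315/31326420824 ≈ -1.7908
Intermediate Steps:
s = -86521/103 (s = -840 - 1/103 = -86521/103 ≈ -840.01)
E(U, Q) = 194*Q
44679/E(168, -124) + s/(-12643) = 44679/((194*(-124))) - 86521/103/(-12643) = 44679/(-24056) - 86521/103*(-1/12643) = 44679*(-1/24056) + 86521/1302229 = -44679/24056 + 86521/1302229 = -56100940315/31326420824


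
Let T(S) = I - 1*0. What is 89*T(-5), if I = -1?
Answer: -89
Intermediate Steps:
T(S) = -1 (T(S) = -1 - 1*0 = -1 + 0 = -1)
89*T(-5) = 89*(-1) = -89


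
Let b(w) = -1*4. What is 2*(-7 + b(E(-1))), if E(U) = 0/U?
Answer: -22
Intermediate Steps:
E(U) = 0
b(w) = -4
2*(-7 + b(E(-1))) = 2*(-7 - 4) = 2*(-11) = -22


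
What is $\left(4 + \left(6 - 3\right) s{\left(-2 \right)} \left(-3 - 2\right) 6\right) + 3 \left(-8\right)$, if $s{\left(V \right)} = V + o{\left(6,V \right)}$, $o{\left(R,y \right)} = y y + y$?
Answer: $-20$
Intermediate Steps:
$o{\left(R,y \right)} = y + y^{2}$ ($o{\left(R,y \right)} = y^{2} + y = y + y^{2}$)
$s{\left(V \right)} = V + V \left(1 + V\right)$
$\left(4 + \left(6 - 3\right) s{\left(-2 \right)} \left(-3 - 2\right) 6\right) + 3 \left(-8\right) = \left(4 + \left(6 - 3\right) \left(- 2 \left(2 - 2\right)\right) \left(-3 - 2\right) 6\right) + 3 \left(-8\right) = \left(4 + 3 \left(\left(-2\right) 0\right) \left(-5\right) 6\right) - 24 = \left(4 + 3 \cdot 0 \left(-5\right) 6\right) - 24 = \left(4 + 0 \left(-5\right) 6\right) - 24 = \left(4 + 0 \cdot 6\right) - 24 = \left(4 + 0\right) - 24 = 4 - 24 = -20$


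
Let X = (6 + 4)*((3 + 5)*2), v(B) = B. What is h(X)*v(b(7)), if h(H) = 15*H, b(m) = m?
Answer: 16800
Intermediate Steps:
X = 160 (X = 10*(8*2) = 10*16 = 160)
h(X)*v(b(7)) = (15*160)*7 = 2400*7 = 16800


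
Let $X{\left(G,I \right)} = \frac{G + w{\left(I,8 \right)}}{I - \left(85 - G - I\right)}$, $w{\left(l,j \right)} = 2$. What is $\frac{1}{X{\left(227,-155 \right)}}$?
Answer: $- \frac{168}{229} \approx -0.73362$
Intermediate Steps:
$X{\left(G,I \right)} = \frac{2 + G}{-85 + G + 2 I}$ ($X{\left(G,I \right)} = \frac{G + 2}{I - \left(85 - G - I\right)} = \frac{2 + G}{I + \left(-85 + G + I\right)} = \frac{2 + G}{-85 + G + 2 I}$)
$\frac{1}{X{\left(227,-155 \right)}} = \frac{1}{\frac{1}{-85 + 227 + 2 \left(-155\right)} \left(2 + 227\right)} = \frac{1}{\frac{1}{-85 + 227 - 310} \cdot 229} = \frac{1}{\frac{1}{-168} \cdot 229} = \frac{1}{\left(- \frac{1}{168}\right) 229} = \frac{1}{- \frac{229}{168}} = - \frac{168}{229}$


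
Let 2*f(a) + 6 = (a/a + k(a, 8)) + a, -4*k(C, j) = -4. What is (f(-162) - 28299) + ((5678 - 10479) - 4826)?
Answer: -38009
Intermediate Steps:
k(C, j) = 1 (k(C, j) = -¼*(-4) = 1)
f(a) = -2 + a/2 (f(a) = -3 + ((a/a + 1) + a)/2 = -3 + ((1 + 1) + a)/2 = -3 + (2 + a)/2 = -3 + (1 + a/2) = -2 + a/2)
(f(-162) - 28299) + ((5678 - 10479) - 4826) = ((-2 + (½)*(-162)) - 28299) + ((5678 - 10479) - 4826) = ((-2 - 81) - 28299) + (-4801 - 4826) = (-83 - 28299) - 9627 = -28382 - 9627 = -38009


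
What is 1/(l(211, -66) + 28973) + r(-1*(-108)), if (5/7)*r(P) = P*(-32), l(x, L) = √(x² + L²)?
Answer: -20306422386719/4196929260 - √48877/839385852 ≈ -4838.4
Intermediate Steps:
l(x, L) = √(L² + x²)
r(P) = -224*P/5 (r(P) = 7*(P*(-32))/5 = 7*(-32*P)/5 = -224*P/5)
1/(l(211, -66) + 28973) + r(-1*(-108)) = 1/(√((-66)² + 211²) + 28973) - (-224)*(-108)/5 = 1/(√(4356 + 44521) + 28973) - 224/5*108 = 1/(√48877 + 28973) - 24192/5 = 1/(28973 + √48877) - 24192/5 = -24192/5 + 1/(28973 + √48877)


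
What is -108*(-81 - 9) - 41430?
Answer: -31710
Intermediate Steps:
-108*(-81 - 9) - 41430 = -108*(-90) - 41430 = 9720 - 41430 = -31710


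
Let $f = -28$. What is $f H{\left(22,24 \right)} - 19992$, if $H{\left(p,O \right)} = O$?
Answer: $-20664$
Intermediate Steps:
$f H{\left(22,24 \right)} - 19992 = \left(-28\right) 24 - 19992 = -672 - 19992 = -20664$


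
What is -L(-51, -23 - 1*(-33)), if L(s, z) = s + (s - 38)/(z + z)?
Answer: 1109/20 ≈ 55.450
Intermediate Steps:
L(s, z) = s + (-38 + s)/(2*z) (L(s, z) = s + (-38 + s)/((2*z)) = s + (-38 + s)*(1/(2*z)) = s + (-38 + s)/(2*z))
-L(-51, -23 - 1*(-33)) = -(-19 + (½)*(-51) - 51*(-23 - 1*(-33)))/(-23 - 1*(-33)) = -(-19 - 51/2 - 51*(-23 + 33))/(-23 + 33) = -(-19 - 51/2 - 51*10)/10 = -(-19 - 51/2 - 510)/10 = -(-1109)/(10*2) = -1*(-1109/20) = 1109/20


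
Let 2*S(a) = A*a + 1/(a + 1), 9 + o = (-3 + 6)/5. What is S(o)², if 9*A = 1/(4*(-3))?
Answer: 36481/44355600 ≈ 0.00082247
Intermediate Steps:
A = -1/108 (A = 1/(9*((4*(-3)))) = (⅑)/(-12) = (⅑)*(-1/12) = -1/108 ≈ -0.0092593)
o = -42/5 (o = -9 + (-3 + 6)/5 = -9 + 3*(⅕) = -9 + ⅗ = -42/5 ≈ -8.4000)
S(a) = 1/(2*(1 + a)) - a/216 (S(a) = (-a/108 + 1/(a + 1))/2 = (-a/108 + 1/(1 + a))/2 = (1/(1 + a) - a/108)/2 = 1/(2*(1 + a)) - a/216)
S(o)² = ((108 - 1*(-42/5) - (-42/5)²)/(216*(1 - 42/5)))² = ((108 + 42/5 - 1*1764/25)/(216*(-37/5)))² = ((1/216)*(-5/37)*(108 + 42/5 - 1764/25))² = ((1/216)*(-5/37)*(1146/25))² = (-191/6660)² = 36481/44355600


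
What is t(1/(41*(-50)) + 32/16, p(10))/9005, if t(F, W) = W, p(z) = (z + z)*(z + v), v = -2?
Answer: 32/1801 ≈ 0.017768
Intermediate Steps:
p(z) = 2*z*(-2 + z) (p(z) = (z + z)*(z - 2) = (2*z)*(-2 + z) = 2*z*(-2 + z))
t(1/(41*(-50)) + 32/16, p(10))/9005 = (2*10*(-2 + 10))/9005 = (2*10*8)*(1/9005) = 160*(1/9005) = 32/1801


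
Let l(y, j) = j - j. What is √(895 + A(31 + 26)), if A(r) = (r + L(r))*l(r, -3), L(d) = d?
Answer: √895 ≈ 29.917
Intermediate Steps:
l(y, j) = 0
A(r) = 0 (A(r) = (r + r)*0 = (2*r)*0 = 0)
√(895 + A(31 + 26)) = √(895 + 0) = √895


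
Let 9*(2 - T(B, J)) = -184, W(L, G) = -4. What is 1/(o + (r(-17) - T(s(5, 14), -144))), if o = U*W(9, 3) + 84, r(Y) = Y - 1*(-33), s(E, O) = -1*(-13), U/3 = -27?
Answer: 9/3614 ≈ 0.0024903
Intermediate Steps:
U = -81 (U = 3*(-27) = -81)
s(E, O) = 13
T(B, J) = 202/9 (T(B, J) = 2 - ⅑*(-184) = 2 + 184/9 = 202/9)
r(Y) = 33 + Y (r(Y) = Y + 33 = 33 + Y)
o = 408 (o = -81*(-4) + 84 = 324 + 84 = 408)
1/(o + (r(-17) - T(s(5, 14), -144))) = 1/(408 + ((33 - 17) - 1*202/9)) = 1/(408 + (16 - 202/9)) = 1/(408 - 58/9) = 1/(3614/9) = 9/3614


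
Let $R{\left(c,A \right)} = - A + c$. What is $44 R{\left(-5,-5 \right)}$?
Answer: $0$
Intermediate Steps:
$R{\left(c,A \right)} = c - A$
$44 R{\left(-5,-5 \right)} = 44 \left(-5 - -5\right) = 44 \left(-5 + 5\right) = 44 \cdot 0 = 0$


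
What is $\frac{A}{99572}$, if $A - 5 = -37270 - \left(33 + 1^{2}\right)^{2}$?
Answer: $- \frac{38421}{99572} \approx -0.38586$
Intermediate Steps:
$A = -38421$ ($A = 5 - \left(37270 + \left(33 + 1^{2}\right)^{2}\right) = 5 - \left(37270 + \left(33 + 1\right)^{2}\right) = 5 - 38426 = -38421$)
$\frac{A}{99572} = - \frac{38421}{99572}$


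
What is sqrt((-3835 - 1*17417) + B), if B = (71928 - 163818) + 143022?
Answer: 6*sqrt(830) ≈ 172.86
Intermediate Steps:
B = 51132 (B = -91890 + 143022 = 51132)
sqrt((-3835 - 1*17417) + B) = sqrt((-3835 - 1*17417) + 51132) = sqrt((-3835 - 17417) + 51132) = sqrt(-21252 + 51132) = sqrt(29880) = 6*sqrt(830)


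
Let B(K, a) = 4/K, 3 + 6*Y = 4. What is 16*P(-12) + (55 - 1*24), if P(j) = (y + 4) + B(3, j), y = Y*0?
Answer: 349/3 ≈ 116.33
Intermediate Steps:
Y = 1/6 (Y = -1/2 + (1/6)*4 = -1/2 + 2/3 = 1/6 ≈ 0.16667)
y = 0 (y = (1/6)*0 = 0)
P(j) = 16/3 (P(j) = (0 + 4) + 4/3 = 4 + 4*(1/3) = 4 + 4/3 = 16/3)
16*P(-12) + (55 - 1*24) = 16*(16/3) + (55 - 1*24) = 256/3 + (55 - 24) = 256/3 + 31 = 349/3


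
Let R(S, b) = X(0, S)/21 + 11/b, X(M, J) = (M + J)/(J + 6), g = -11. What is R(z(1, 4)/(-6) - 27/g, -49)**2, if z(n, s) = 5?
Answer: 251222500/5467271481 ≈ 0.045950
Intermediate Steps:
X(M, J) = (J + M)/(6 + J)
R(S, b) = 11/b + S/(21*(6 + S)) (R(S, b) = ((S + 0)/(6 + S))/21 + 11/b = (S/(6 + S))*(1/21) + 11/b = S/(21*(6 + S)) + 11/b = 11/b + S/(21*(6 + S)))
R(z(1, 4)/(-6) - 27/g, -49)**2 = ((1/21)*(1386 + 231*(5/(-6) - 27/(-11)) + (5/(-6) - 27/(-11))*(-49))/(-49*(6 + (5/(-6) - 27/(-11)))))**2 = ((1/21)*(-1/49)*(1386 + 231*(5*(-1/6) - 27*(-1/11)) + (5*(-1/6) - 27*(-1/11))*(-49))/(6 + (5*(-1/6) - 27*(-1/11))))**2 = ((1/21)*(-1/49)*(1386 + 231*(-5/6 + 27/11) + (-5/6 + 27/11)*(-49))/(6 + (-5/6 + 27/11)))**2 = ((1/21)*(-1/49)*(1386 + 231*(107/66) + (107/66)*(-49))/(6 + 107/66))**2 = ((1/21)*(-1/49)*(1386 + 749/2 - 5243/66)/(503/66))**2 = ((1/21)*(-1/49)*(66/503)*(55475/33))**2 = (-15850/73941)**2 = 251222500/5467271481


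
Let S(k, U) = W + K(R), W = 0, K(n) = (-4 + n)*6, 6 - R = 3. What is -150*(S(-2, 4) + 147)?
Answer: -21150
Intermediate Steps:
R = 3 (R = 6 - 1*3 = 6 - 3 = 3)
K(n) = -24 + 6*n
S(k, U) = -6 (S(k, U) = 0 + (-24 + 6*3) = 0 + (-24 + 18) = 0 - 6 = -6)
-150*(S(-2, 4) + 147) = -150*(-6 + 147) = -150*141 = -21150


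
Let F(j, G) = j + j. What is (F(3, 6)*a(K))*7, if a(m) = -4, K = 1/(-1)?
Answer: -168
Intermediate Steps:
F(j, G) = 2*j
K = -1
(F(3, 6)*a(K))*7 = ((2*3)*(-4))*7 = (6*(-4))*7 = -24*7 = -168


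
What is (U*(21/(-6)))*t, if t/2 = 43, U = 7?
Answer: -2107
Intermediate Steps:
t = 86 (t = 2*43 = 86)
(U*(21/(-6)))*t = (7*(21/(-6)))*86 = (7*(21*(-⅙)))*86 = (7*(-7/2))*86 = -49/2*86 = -2107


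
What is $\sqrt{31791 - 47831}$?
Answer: $2 i \sqrt{4010} \approx 126.65 i$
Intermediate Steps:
$\sqrt{31791 - 47831} = \sqrt{-16040} = 2 i \sqrt{4010}$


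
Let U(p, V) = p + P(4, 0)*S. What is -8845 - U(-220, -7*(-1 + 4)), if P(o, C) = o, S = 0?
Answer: -8625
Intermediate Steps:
U(p, V) = p (U(p, V) = p + 4*0 = p + 0 = p)
-8845 - U(-220, -7*(-1 + 4)) = -8845 - 1*(-220) = -8845 + 220 = -8625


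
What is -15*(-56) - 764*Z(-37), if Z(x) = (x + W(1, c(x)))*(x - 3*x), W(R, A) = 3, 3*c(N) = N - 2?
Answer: 1923064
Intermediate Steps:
c(N) = -⅔ + N/3 (c(N) = (N - 2)/3 = (-2 + N)/3 = -⅔ + N/3)
Z(x) = -2*x*(3 + x) (Z(x) = (x + 3)*(x - 3*x) = (3 + x)*(-2*x) = -2*x*(3 + x))
-15*(-56) - 764*Z(-37) = -15*(-56) - (-1528)*(-37)*(3 - 37) = 840 - (-1528)*(-37)*(-34) = 840 - 764*(-2516) = 840 + 1922224 = 1923064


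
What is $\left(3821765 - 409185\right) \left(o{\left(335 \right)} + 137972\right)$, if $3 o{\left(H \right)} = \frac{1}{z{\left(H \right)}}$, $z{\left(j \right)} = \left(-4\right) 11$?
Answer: $\frac{15537735242935}{33} \approx 4.7084 \cdot 10^{11}$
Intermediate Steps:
$z{\left(j \right)} = -44$
$o{\left(H \right)} = - \frac{1}{132}$ ($o{\left(H \right)} = \frac{1}{3 \left(-44\right)} = \frac{1}{3} \left(- \frac{1}{44}\right) = - \frac{1}{132}$)
$\left(3821765 - 409185\right) \left(o{\left(335 \right)} + 137972\right) = \left(3821765 - 409185\right) \left(- \frac{1}{132} + 137972\right) = 3412580 \cdot \frac{18212303}{132} = \frac{15537735242935}{33}$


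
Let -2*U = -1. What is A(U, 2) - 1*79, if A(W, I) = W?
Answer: -157/2 ≈ -78.500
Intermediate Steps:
U = 1/2 (U = -1/2*(-1) = 1/2 ≈ 0.50000)
A(U, 2) - 1*79 = 1/2 - 1*79 = 1/2 - 79 = -157/2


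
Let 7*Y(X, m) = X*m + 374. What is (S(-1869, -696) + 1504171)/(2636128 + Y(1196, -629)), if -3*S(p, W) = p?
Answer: 5266779/8850493 ≈ 0.59508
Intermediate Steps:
S(p, W) = -p/3
Y(X, m) = 374/7 + X*m/7 (Y(X, m) = (X*m + 374)/7 = (374 + X*m)/7 = 374/7 + X*m/7)
(S(-1869, -696) + 1504171)/(2636128 + Y(1196, -629)) = (-⅓*(-1869) + 1504171)/(2636128 + (374/7 + (⅐)*1196*(-629))) = (623 + 1504171)/(2636128 + (374/7 - 752284/7)) = 1504794/(2636128 - 751910/7) = 1504794/(17700986/7) = 1504794*(7/17700986) = 5266779/8850493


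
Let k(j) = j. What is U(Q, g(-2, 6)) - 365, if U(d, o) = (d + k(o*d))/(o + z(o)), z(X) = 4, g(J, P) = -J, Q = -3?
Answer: -733/2 ≈ -366.50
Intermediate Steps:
U(d, o) = (d + d*o)/(4 + o) (U(d, o) = (d + o*d)/(o + 4) = (d + d*o)/(4 + o))
U(Q, g(-2, 6)) - 365 = -3*(1 - 1*(-2))/(4 - 1*(-2)) - 365 = -3*(1 + 2)/(4 + 2) - 365 = -3*3/6 - 365 = -3*⅙*3 - 365 = -3/2 - 365 = -733/2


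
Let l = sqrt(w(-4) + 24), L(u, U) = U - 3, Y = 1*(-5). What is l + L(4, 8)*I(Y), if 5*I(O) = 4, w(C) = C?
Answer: 4 + 2*sqrt(5) ≈ 8.4721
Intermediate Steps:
Y = -5
I(O) = 4/5 (I(O) = (1/5)*4 = 4/5)
L(u, U) = -3 + U
l = 2*sqrt(5) (l = sqrt(-4 + 24) = sqrt(20) = 2*sqrt(5) ≈ 4.4721)
l + L(4, 8)*I(Y) = 2*sqrt(5) + (-3 + 8)*(4/5) = 2*sqrt(5) + 5*(4/5) = 2*sqrt(5) + 4 = 4 + 2*sqrt(5)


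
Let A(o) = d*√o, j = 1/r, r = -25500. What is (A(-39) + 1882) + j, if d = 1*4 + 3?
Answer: 47990999/25500 + 7*I*√39 ≈ 1882.0 + 43.715*I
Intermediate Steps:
d = 7 (d = 4 + 3 = 7)
j = -1/25500 (j = 1/(-25500) = -1/25500 ≈ -3.9216e-5)
A(o) = 7*√o
(A(-39) + 1882) + j = (7*√(-39) + 1882) - 1/25500 = (7*(I*√39) + 1882) - 1/25500 = (7*I*√39 + 1882) - 1/25500 = (1882 + 7*I*√39) - 1/25500 = 47990999/25500 + 7*I*√39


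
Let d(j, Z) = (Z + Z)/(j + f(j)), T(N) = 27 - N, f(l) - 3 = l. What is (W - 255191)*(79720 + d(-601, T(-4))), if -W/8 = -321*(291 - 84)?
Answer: 26418044091930/1199 ≈ 2.2033e+10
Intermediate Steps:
f(l) = 3 + l
d(j, Z) = 2*Z/(3 + 2*j) (d(j, Z) = (Z + Z)/(j + (3 + j)) = (2*Z)/(3 + 2*j) = 2*Z/(3 + 2*j))
W = 531576 (W = -(-2568)*(291 - 84) = -(-2568)*207 = -8*(-66447) = 531576)
(W - 255191)*(79720 + d(-601, T(-4))) = (531576 - 255191)*(79720 + 2*(27 - 1*(-4))/(3 + 2*(-601))) = 276385*(79720 + 2*(27 + 4)/(3 - 1202)) = 276385*(79720 + 2*31/(-1199)) = 276385*(79720 + 2*31*(-1/1199)) = 276385*(79720 - 62/1199) = 276385*(95584218/1199) = 26418044091930/1199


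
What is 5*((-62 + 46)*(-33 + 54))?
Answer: -1680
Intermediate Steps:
5*((-62 + 46)*(-33 + 54)) = 5*(-16*21) = 5*(-336) = -1680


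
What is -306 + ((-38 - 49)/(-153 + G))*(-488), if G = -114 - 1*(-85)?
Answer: -49074/91 ≈ -539.27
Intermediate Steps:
G = -29 (G = -114 + 85 = -29)
-306 + ((-38 - 49)/(-153 + G))*(-488) = -306 + ((-38 - 49)/(-153 - 29))*(-488) = -306 - 87/(-182)*(-488) = -306 - 87*(-1/182)*(-488) = -306 + (87/182)*(-488) = -306 - 21228/91 = -49074/91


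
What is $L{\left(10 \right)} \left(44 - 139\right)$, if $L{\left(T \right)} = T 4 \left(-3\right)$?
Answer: $11400$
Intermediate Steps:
$L{\left(T \right)} = - 12 T$ ($L{\left(T \right)} = 4 T \left(-3\right) = - 12 T$)
$L{\left(10 \right)} \left(44 - 139\right) = \left(-12\right) 10 \left(44 - 139\right) = \left(-120\right) \left(-95\right) = 11400$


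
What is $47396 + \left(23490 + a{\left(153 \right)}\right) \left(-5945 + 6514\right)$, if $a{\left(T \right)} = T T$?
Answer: $26732927$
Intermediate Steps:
$a{\left(T \right)} = T^{2}$
$47396 + \left(23490 + a{\left(153 \right)}\right) \left(-5945 + 6514\right) = 47396 + \left(23490 + 153^{2}\right) \left(-5945 + 6514\right) = 47396 + \left(23490 + 23409\right) 569 = 47396 + 46899 \cdot 569 = 47396 + 26685531 = 26732927$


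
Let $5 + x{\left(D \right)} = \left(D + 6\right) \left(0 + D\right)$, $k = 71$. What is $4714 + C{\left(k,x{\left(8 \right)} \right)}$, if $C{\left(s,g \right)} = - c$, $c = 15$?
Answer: $4699$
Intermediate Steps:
$x{\left(D \right)} = -5 + D \left(6 + D\right)$ ($x{\left(D \right)} = -5 + \left(D + 6\right) \left(0 + D\right) = -5 + \left(6 + D\right) D = -5 + D \left(6 + D\right)$)
$C{\left(s,g \right)} = -15$ ($C{\left(s,g \right)} = \left(-1\right) 15 = -15$)
$4714 + C{\left(k,x{\left(8 \right)} \right)} = 4714 - 15 = 4699$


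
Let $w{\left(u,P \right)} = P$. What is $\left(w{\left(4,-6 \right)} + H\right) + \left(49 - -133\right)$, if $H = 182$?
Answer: $358$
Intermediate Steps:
$\left(w{\left(4,-6 \right)} + H\right) + \left(49 - -133\right) = \left(-6 + 182\right) + \left(49 - -133\right) = 176 + \left(49 + 133\right) = 176 + 182 = 358$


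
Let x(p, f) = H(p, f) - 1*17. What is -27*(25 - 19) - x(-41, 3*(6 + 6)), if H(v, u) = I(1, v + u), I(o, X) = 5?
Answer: -150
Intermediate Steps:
H(v, u) = 5
x(p, f) = -12 (x(p, f) = 5 - 1*17 = 5 - 17 = -12)
-27*(25 - 19) - x(-41, 3*(6 + 6)) = -27*(25 - 19) - 1*(-12) = -27*6 + 12 = -162 + 12 = -150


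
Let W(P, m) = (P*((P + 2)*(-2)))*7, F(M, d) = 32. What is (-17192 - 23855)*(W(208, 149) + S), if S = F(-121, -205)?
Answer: 25099747936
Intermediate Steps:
S = 32
W(P, m) = 7*P*(-4 - 2*P) (W(P, m) = (P*((2 + P)*(-2)))*7 = (P*(-4 - 2*P))*7 = 7*P*(-4 - 2*P))
(-17192 - 23855)*(W(208, 149) + S) = (-17192 - 23855)*(-14*208*(2 + 208) + 32) = -41047*(-14*208*210 + 32) = -41047*(-611520 + 32) = -41047*(-611488) = 25099747936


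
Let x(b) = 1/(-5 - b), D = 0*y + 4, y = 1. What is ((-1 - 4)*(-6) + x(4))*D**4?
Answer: 68864/9 ≈ 7651.6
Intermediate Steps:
D = 4 (D = 0*1 + 4 = 0 + 4 = 4)
((-1 - 4)*(-6) + x(4))*D**4 = ((-1 - 4)*(-6) - 1/(5 + 4))*4**4 = (-5*(-6) - 1/9)*256 = (30 - 1*1/9)*256 = (30 - 1/9)*256 = (269/9)*256 = 68864/9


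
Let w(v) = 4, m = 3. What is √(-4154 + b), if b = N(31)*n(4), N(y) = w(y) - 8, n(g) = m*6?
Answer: I*√4226 ≈ 65.008*I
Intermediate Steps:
n(g) = 18 (n(g) = 3*6 = 18)
N(y) = -4 (N(y) = 4 - 8 = -4)
b = -72 (b = -4*18 = -72)
√(-4154 + b) = √(-4154 - 72) = √(-4226) = I*√4226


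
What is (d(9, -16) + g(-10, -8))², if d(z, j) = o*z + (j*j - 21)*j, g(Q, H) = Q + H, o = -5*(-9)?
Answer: 11377129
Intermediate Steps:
o = 45
g(Q, H) = H + Q
d(z, j) = 45*z + j*(-21 + j²) (d(z, j) = 45*z + (j*j - 21)*j = 45*z + (j² - 21)*j = 45*z + (-21 + j²)*j = 45*z + j*(-21 + j²))
(d(9, -16) + g(-10, -8))² = (((-16)³ - 21*(-16) + 45*9) + (-8 - 10))² = ((-4096 + 336 + 405) - 18)² = (-3355 - 18)² = (-3373)² = 11377129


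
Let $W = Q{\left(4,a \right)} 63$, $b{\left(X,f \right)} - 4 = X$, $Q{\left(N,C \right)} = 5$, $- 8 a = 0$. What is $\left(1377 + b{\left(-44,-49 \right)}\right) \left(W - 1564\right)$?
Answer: $-1669913$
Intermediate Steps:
$a = 0$ ($a = \left(- \frac{1}{8}\right) 0 = 0$)
$b{\left(X,f \right)} = 4 + X$
$W = 315$ ($W = 5 \cdot 63 = 315$)
$\left(1377 + b{\left(-44,-49 \right)}\right) \left(W - 1564\right) = \left(1377 + \left(4 - 44\right)\right) \left(315 - 1564\right) = \left(1377 - 40\right) \left(-1249\right) = 1337 \left(-1249\right) = -1669913$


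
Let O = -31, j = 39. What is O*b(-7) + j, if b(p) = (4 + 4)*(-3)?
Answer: 783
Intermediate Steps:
b(p) = -24 (b(p) = 8*(-3) = -24)
O*b(-7) + j = -31*(-24) + 39 = 744 + 39 = 783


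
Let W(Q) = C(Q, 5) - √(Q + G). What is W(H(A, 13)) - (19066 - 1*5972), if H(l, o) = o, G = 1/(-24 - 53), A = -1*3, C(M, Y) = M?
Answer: -13081 - 10*√770/77 ≈ -13085.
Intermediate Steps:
A = -3
G = -1/77 (G = 1/(-77) = -1/77 ≈ -0.012987)
W(Q) = Q - √(-1/77 + Q) (W(Q) = Q - √(Q - 1/77) = Q - √(-1/77 + Q))
W(H(A, 13)) - (19066 - 1*5972) = (13 - √(-77 + 5929*13)/77) - (19066 - 1*5972) = (13 - √(-77 + 77077)/77) - (19066 - 5972) = (13 - 10*√770/77) - 1*13094 = (13 - 10*√770/77) - 13094 = -13081 - 10*√770/77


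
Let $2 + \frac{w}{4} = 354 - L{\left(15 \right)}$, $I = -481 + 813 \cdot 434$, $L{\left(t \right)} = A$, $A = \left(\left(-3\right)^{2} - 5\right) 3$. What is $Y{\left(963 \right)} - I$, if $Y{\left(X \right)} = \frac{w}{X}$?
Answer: $- \frac{339322283}{963} \approx -3.5236 \cdot 10^{5}$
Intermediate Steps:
$A = 12$ ($A = \left(9 - 5\right) 3 = 4 \cdot 3 = 12$)
$L{\left(t \right)} = 12$
$I = 352361$ ($I = -481 + 352842 = 352361$)
$w = 1360$ ($w = -8 + 4 \left(354 - 12\right) = -8 + 4 \cdot 342 = -8 + 1368 = 1360$)
$Y{\left(X \right)} = \frac{1360}{X}$
$Y{\left(963 \right)} - I = \frac{1360}{963} - 352361 = - \frac{339322283}{963}$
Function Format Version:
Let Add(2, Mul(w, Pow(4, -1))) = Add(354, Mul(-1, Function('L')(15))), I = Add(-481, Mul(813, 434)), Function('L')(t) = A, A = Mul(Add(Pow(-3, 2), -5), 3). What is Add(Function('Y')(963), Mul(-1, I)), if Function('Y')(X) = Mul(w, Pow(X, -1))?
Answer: Rational(-339322283, 963) ≈ -3.5236e+5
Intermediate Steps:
A = 12 (A = Mul(Add(9, -5), 3) = Mul(4, 3) = 12)
Function('L')(t) = 12
I = 352361 (I = Add(-481, 352842) = 352361)
w = 1360 (w = Add(-8, Mul(4, Add(354, Mul(-1, 12)))) = Add(-8, Mul(4, Add(354, -12))) = Add(-8, Mul(4, 342)) = Add(-8, 1368) = 1360)
Function('Y')(X) = Mul(1360, Pow(X, -1))
Add(Function('Y')(963), Mul(-1, I)) = Add(Mul(1360, Pow(963, -1)), Mul(-1, 352361)) = Add(Mul(1360, Rational(1, 963)), -352361) = Add(Rational(1360, 963), -352361) = Rational(-339322283, 963)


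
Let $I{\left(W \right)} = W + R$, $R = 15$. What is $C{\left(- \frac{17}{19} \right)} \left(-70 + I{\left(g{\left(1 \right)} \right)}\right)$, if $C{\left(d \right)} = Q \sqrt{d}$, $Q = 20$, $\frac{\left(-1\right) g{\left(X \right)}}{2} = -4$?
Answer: $- \frac{940 i \sqrt{323}}{19} \approx - 889.15 i$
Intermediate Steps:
$g{\left(X \right)} = 8$ ($g{\left(X \right)} = \left(-2\right) \left(-4\right) = 8$)
$I{\left(W \right)} = 15 + W$ ($I{\left(W \right)} = W + 15 = 15 + W$)
$C{\left(d \right)} = 20 \sqrt{d}$
$C{\left(- \frac{17}{19} \right)} \left(-70 + I{\left(g{\left(1 \right)} \right)}\right) = 20 \sqrt{- \frac{17}{19}} \left(-70 + \left(15 + 8\right)\right) = 20 \sqrt{\left(-17\right) \frac{1}{19}} \left(-70 + 23\right) = 20 \sqrt{- \frac{17}{19}} \left(-47\right) = 20 \frac{i \sqrt{323}}{19} \left(-47\right) = \frac{20 i \sqrt{323}}{19} \left(-47\right) = - \frac{940 i \sqrt{323}}{19}$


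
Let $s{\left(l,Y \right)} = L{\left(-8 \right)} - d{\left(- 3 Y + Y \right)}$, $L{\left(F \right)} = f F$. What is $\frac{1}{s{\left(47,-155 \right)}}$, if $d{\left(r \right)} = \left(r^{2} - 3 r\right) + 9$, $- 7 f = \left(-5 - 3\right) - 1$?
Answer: $- \frac{7}{666325} \approx -1.0505 \cdot 10^{-5}$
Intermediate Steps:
$f = \frac{9}{7}$ ($f = - \frac{\left(-5 - 3\right) - 1}{7} = - \frac{-8 - 1}{7} = \left(- \frac{1}{7}\right) \left(-9\right) = \frac{9}{7} \approx 1.2857$)
$L{\left(F \right)} = \frac{9 F}{7}$
$d{\left(r \right)} = 9 + r^{2} - 3 r$
$s{\left(l,Y \right)} = - \frac{135}{7} - 6 Y - 4 Y^{2}$ ($s{\left(l,Y \right)} = \frac{9}{7} \left(-8\right) - \left(9 + \left(- 3 Y + Y\right)^{2} - 3 \left(- 3 Y + Y\right)\right) = - \frac{72}{7} - \left(9 + \left(- 2 Y\right)^{2} - 3 \left(- 2 Y\right)\right) = - \frac{72}{7} - \left(9 + 4 Y^{2} + 6 Y\right) = - \frac{135}{7} - 6 Y - 4 Y^{2}$)
$\frac{1}{s{\left(47,-155 \right)}} = \frac{1}{- \frac{135}{7} - -930 - 4 \left(-155\right)^{2}} = \frac{1}{- \frac{135}{7} + 930 - 96100} = \frac{1}{- \frac{666325}{7}} = - \frac{7}{666325}$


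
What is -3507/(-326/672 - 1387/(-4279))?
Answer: 5042168208/231445 ≈ 21786.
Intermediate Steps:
-3507/(-326/672 - 1387/(-4279)) = -3507/(-326*1/672 - 1387*(-1/4279)) = -3507/(-163/336 + 1387/4279) = -3507/(-231445/1437744) = -3507*(-1437744/231445) = 5042168208/231445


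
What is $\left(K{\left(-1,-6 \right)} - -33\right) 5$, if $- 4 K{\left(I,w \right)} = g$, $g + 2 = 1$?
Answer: $\frac{665}{4} \approx 166.25$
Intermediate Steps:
$g = -1$ ($g = -2 + 1 = -1$)
$K{\left(I,w \right)} = \frac{1}{4}$ ($K{\left(I,w \right)} = \left(- \frac{1}{4}\right) \left(-1\right) = \frac{1}{4}$)
$\left(K{\left(-1,-6 \right)} - -33\right) 5 = \left(\frac{1}{4} - -33\right) 5 = \left(\frac{1}{4} + 33\right) 5 = \frac{133}{4} \cdot 5 = \frac{665}{4}$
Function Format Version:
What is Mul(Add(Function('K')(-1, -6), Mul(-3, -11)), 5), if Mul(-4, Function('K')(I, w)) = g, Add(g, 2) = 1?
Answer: Rational(665, 4) ≈ 166.25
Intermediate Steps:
g = -1 (g = Add(-2, 1) = -1)
Function('K')(I, w) = Rational(1, 4) (Function('K')(I, w) = Mul(Rational(-1, 4), -1) = Rational(1, 4))
Mul(Add(Function('K')(-1, -6), Mul(-3, -11)), 5) = Mul(Add(Rational(1, 4), Mul(-3, -11)), 5) = Mul(Add(Rational(1, 4), 33), 5) = Mul(Rational(133, 4), 5) = Rational(665, 4)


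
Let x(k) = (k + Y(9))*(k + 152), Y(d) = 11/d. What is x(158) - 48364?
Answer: 8954/9 ≈ 994.89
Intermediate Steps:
x(k) = (152 + k)*(11/9 + k) (x(k) = (k + 11/9)*(k + 152) = (k + 11*(⅑))*(152 + k) = (k + 11/9)*(152 + k) = (11/9 + k)*(152 + k) = (152 + k)*(11/9 + k))
x(158) - 48364 = (1672/9 + 158² + (1379/9)*158) - 48364 = (1672/9 + 24964 + 217882/9) - 48364 = 444230/9 - 48364 = 8954/9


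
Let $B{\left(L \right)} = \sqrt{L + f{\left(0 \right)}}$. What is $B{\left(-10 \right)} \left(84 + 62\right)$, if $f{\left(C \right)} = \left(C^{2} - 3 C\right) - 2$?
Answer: $292 i \sqrt{3} \approx 505.76 i$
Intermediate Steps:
$f{\left(C \right)} = -2 + C^{2} - 3 C$
$B{\left(L \right)} = \sqrt{-2 + L}$ ($B{\left(L \right)} = \sqrt{L - \left(2 - 0^{2}\right)} = \sqrt{L + \left(-2 + 0 + 0\right)} = \sqrt{L - 2} = \sqrt{-2 + L}$)
$B{\left(-10 \right)} \left(84 + 62\right) = \sqrt{-2 - 10} \left(84 + 62\right) = \sqrt{-12} \cdot 146 = 2 i \sqrt{3} \cdot 146 = 292 i \sqrt{3}$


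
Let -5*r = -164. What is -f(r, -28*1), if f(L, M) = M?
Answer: 28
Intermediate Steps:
r = 164/5 (r = -1/5*(-164) = 164/5 ≈ 32.800)
-f(r, -28*1) = -(-28) = -1*(-28) = 28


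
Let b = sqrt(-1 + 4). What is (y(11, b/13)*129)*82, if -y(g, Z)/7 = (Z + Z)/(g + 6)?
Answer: -148092*sqrt(3)/221 ≈ -1160.6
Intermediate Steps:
b = sqrt(3) ≈ 1.7320
y(g, Z) = -14*Z/(6 + g) (y(g, Z) = -7*(Z + Z)/(g + 6) = -7*2*Z/(6 + g) = -14*Z/(6 + g))
(y(11, b/13)*129)*82 = (-14*sqrt(3)/13/(6 + 11)*129)*82 = (-14*sqrt(3)*(1/13)/17*129)*82 = (-14*sqrt(3)/13*1/17*129)*82 = (-14*sqrt(3)/221*129)*82 = -1806*sqrt(3)/221*82 = -148092*sqrt(3)/221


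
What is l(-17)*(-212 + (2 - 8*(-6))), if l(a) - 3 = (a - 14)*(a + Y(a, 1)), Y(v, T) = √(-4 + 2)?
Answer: -85860 + 5022*I*√2 ≈ -85860.0 + 7102.2*I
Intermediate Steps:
Y(v, T) = I*√2 (Y(v, T) = √(-2) = I*√2)
l(a) = 3 + (-14 + a)*(a + I*√2) (l(a) = 3 + (a - 14)*(a + I*√2) = 3 + (-14 + a)*(a + I*√2))
l(-17)*(-212 + (2 - 8*(-6))) = (3 + (-17)² - 14*(-17) - 14*I*√2 + I*(-17)*√2)*(-212 + (2 - 8*(-6))) = (3 + 289 + 238 - 14*I*√2 - 17*I*√2)*(-212 + (2 + 48)) = (530 - 31*I*√2)*(-212 + 50) = (530 - 31*I*√2)*(-162) = -85860 + 5022*I*√2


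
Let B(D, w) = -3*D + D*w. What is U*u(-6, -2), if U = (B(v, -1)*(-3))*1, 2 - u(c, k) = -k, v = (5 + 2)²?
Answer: 0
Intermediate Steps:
v = 49 (v = 7² = 49)
u(c, k) = 2 + k (u(c, k) = 2 - (-1)*k = 2 + k)
U = 588 (U = ((49*(-3 - 1))*(-3))*1 = ((49*(-4))*(-3))*1 = -196*(-3)*1 = 588*1 = 588)
U*u(-6, -2) = 588*(2 - 2) = 588*0 = 0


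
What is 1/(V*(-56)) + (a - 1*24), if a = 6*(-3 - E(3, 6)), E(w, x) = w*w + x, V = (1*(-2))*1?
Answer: -14783/112 ≈ -131.99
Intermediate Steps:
V = -2 (V = -2*1 = -2)
E(w, x) = x + w**2 (E(w, x) = w**2 + x = x + w**2)
a = -108 (a = 6*(-3 - (6 + 3**2)) = 6*(-3 - (6 + 9)) = 6*(-3 - 1*15) = 6*(-3 - 15) = 6*(-18) = -108)
1/(V*(-56)) + (a - 1*24) = 1/(-2*(-56)) + (-108 - 1*24) = -1/2*(-1/56) + (-108 - 24) = 1/112 - 132 = -14783/112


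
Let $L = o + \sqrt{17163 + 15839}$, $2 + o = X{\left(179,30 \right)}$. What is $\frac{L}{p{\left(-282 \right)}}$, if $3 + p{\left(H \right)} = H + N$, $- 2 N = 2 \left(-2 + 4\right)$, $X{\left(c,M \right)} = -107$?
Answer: $\frac{109}{287} - \frac{\sqrt{33002}}{287} \approx -0.25319$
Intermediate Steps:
$o = -109$ ($o = -2 - 107 = -109$)
$L = -109 + \sqrt{33002}$ ($L = -109 + \sqrt{17163 + 15839} = -109 + \sqrt{33002} \approx 72.665$)
$N = -2$ ($N = - \frac{2 \left(-2 + 4\right)}{2} = - \frac{2 \cdot 2}{2} = \left(- \frac{1}{2}\right) 4 = -2$)
$p{\left(H \right)} = -5 + H$ ($p{\left(H \right)} = -3 + \left(H - 2\right) = -3 + \left(-2 + H\right) = -5 + H$)
$\frac{L}{p{\left(-282 \right)}} = \frac{-109 + \sqrt{33002}}{-5 - 282} = \frac{-109 + \sqrt{33002}}{-287} = \left(-109 + \sqrt{33002}\right) \left(- \frac{1}{287}\right) = \frac{109}{287} - \frac{\sqrt{33002}}{287}$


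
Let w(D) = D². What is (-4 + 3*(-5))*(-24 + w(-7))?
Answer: -475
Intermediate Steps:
(-4 + 3*(-5))*(-24 + w(-7)) = (-4 + 3*(-5))*(-24 + (-7)²) = (-4 - 15)*(-24 + 49) = -19*25 = -475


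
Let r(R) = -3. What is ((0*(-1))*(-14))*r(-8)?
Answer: 0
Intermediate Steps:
((0*(-1))*(-14))*r(-8) = ((0*(-1))*(-14))*(-3) = (0*(-14))*(-3) = 0*(-3) = 0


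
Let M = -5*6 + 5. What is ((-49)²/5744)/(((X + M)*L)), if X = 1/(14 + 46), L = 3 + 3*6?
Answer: -1715/2152564 ≈ -0.00079672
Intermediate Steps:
M = -25 (M = -30 + 5 = -25)
L = 21 (L = 3 + 18 = 21)
X = 1/60 ≈ 0.016667
((-49)²/5744)/(((X + M)*L)) = ((-49)²/5744)/(((1/60 - 25)*21)) = (2401*(1/5744))/((-1499/60*21)) = 2401/(5744*(-10493/20)) = (2401/5744)*(-20/10493) = -1715/2152564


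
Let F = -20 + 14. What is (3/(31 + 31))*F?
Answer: -9/31 ≈ -0.29032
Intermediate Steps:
F = -6
(3/(31 + 31))*F = (3/(31 + 31))*(-6) = (3/62)*(-6) = -9/31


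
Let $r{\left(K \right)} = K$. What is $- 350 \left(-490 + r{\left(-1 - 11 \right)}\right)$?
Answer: $175700$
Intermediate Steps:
$- 350 \left(-490 + r{\left(-1 - 11 \right)}\right) = - 350 \left(-490 - 12\right) = \left(-350\right) \left(-502\right) = 175700$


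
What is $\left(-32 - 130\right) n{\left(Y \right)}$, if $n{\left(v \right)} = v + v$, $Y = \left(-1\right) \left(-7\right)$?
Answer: $-2268$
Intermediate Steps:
$Y = 7$
$n{\left(v \right)} = 2 v$
$\left(-32 - 130\right) n{\left(Y \right)} = \left(-32 - 130\right) 2 \cdot 7 = \left(-162\right) 14 = -2268$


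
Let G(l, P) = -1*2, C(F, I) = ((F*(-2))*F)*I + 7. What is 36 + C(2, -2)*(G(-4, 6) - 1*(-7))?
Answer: 151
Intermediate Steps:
C(F, I) = 7 - 2*I*F² (C(F, I) = ((-2*F)*F)*I + 7 = (-2*F²)*I + 7 = -2*I*F² + 7 = 7 - 2*I*F²)
G(l, P) = -2
36 + C(2, -2)*(G(-4, 6) - 1*(-7)) = 36 + (7 - 2*(-2)*2²)*(-2 - 1*(-7)) = 36 + (7 - 2*(-2)*4)*(-2 + 7) = 36 + (7 + 16)*5 = 36 + 23*5 = 36 + 115 = 151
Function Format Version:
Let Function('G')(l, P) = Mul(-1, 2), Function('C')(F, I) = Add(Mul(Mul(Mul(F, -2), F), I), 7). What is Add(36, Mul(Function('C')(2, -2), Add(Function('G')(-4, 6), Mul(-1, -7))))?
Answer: 151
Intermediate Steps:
Function('C')(F, I) = Add(7, Mul(-2, I, Pow(F, 2))) (Function('C')(F, I) = Add(Mul(Mul(Mul(-2, F), F), I), 7) = Add(Mul(Mul(-2, Pow(F, 2)), I), 7) = Add(Mul(-2, I, Pow(F, 2)), 7) = Add(7, Mul(-2, I, Pow(F, 2))))
Function('G')(l, P) = -2
Add(36, Mul(Function('C')(2, -2), Add(Function('G')(-4, 6), Mul(-1, -7)))) = Add(36, Mul(Add(7, Mul(-2, -2, Pow(2, 2))), Add(-2, Mul(-1, -7)))) = Add(36, Mul(Add(7, Mul(-2, -2, 4)), Add(-2, 7))) = Add(36, Mul(Add(7, 16), 5)) = Add(36, Mul(23, 5)) = Add(36, 115) = 151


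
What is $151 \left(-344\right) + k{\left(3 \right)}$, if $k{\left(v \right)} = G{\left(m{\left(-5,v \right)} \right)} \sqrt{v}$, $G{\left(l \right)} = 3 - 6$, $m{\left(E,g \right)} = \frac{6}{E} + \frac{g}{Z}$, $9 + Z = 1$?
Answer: $-51944 - 3 \sqrt{3} \approx -51949.0$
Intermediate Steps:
$Z = -8$ ($Z = -9 + 1 = -8$)
$m{\left(E,g \right)} = \frac{6}{E} - \frac{g}{8}$ ($m{\left(E,g \right)} = \frac{6}{E} + \frac{g}{-8} = \frac{6}{E} + g \left(- \frac{1}{8}\right) = \frac{6}{E} - \frac{g}{8}$)
$G{\left(l \right)} = -3$ ($G{\left(l \right)} = 3 - 6 = -3$)
$k{\left(v \right)} = - 3 \sqrt{v}$
$151 \left(-344\right) + k{\left(3 \right)} = 151 \left(-344\right) - 3 \sqrt{3} = -51944 - 3 \sqrt{3}$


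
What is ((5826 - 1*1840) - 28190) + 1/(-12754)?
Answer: -308697817/12754 ≈ -24204.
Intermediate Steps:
((5826 - 1*1840) - 28190) + 1/(-12754) = ((5826 - 1840) - 28190) - 1/12754 = (3986 - 28190) - 1/12754 = -24204 - 1/12754 = -308697817/12754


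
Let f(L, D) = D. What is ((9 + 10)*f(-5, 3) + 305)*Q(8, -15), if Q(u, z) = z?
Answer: -5430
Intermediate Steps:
((9 + 10)*f(-5, 3) + 305)*Q(8, -15) = ((9 + 10)*3 + 305)*(-15) = (19*3 + 305)*(-15) = (57 + 305)*(-15) = 362*(-15) = -5430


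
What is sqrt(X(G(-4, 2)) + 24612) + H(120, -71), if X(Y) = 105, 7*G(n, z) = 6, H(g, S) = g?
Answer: 120 + sqrt(24717) ≈ 277.22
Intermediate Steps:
G(n, z) = 6/7 (G(n, z) = (1/7)*6 = 6/7)
sqrt(X(G(-4, 2)) + 24612) + H(120, -71) = sqrt(105 + 24612) + 120 = sqrt(24717) + 120 = 120 + sqrt(24717)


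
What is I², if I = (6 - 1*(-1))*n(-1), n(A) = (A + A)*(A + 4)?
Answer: 1764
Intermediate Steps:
n(A) = 2*A*(4 + A) (n(A) = (2*A)*(4 + A) = 2*A*(4 + A))
I = -42 (I = (6 - 1*(-1))*(2*(-1)*(4 - 1)) = (6 + 1)*(2*(-1)*3) = 7*(-6) = -42)
I² = (-42)² = 1764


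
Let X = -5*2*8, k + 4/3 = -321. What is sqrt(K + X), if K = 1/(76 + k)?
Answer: I*sqrt(43691897)/739 ≈ 8.9445*I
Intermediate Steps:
k = -967/3 (k = -4/3 - 321 = -967/3 ≈ -322.33)
X = -80 (X = -10*8 = -80)
K = -3/739 (K = 1/(76 - 967/3) = 1/(-739/3) = -3/739 ≈ -0.0040595)
sqrt(K + X) = sqrt(-3/739 - 80) = sqrt(-59123/739) = I*sqrt(43691897)/739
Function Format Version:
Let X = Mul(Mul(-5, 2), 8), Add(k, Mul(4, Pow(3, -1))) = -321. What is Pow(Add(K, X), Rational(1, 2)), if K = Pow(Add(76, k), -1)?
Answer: Mul(Rational(1, 739), I, Pow(43691897, Rational(1, 2))) ≈ Mul(8.9445, I)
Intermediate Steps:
k = Rational(-967, 3) (k = Add(Rational(-4, 3), -321) = Rational(-967, 3) ≈ -322.33)
X = -80 (X = Mul(-10, 8) = -80)
K = Rational(-3, 739) (K = Pow(Add(76, Rational(-967, 3)), -1) = Pow(Rational(-739, 3), -1) = Rational(-3, 739) ≈ -0.0040595)
Pow(Add(K, X), Rational(1, 2)) = Pow(Add(Rational(-3, 739), -80), Rational(1, 2)) = Pow(Rational(-59123, 739), Rational(1, 2)) = Mul(Rational(1, 739), I, Pow(43691897, Rational(1, 2)))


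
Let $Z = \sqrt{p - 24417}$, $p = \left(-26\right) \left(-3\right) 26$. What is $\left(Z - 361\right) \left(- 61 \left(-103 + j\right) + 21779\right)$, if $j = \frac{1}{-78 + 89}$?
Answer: $- \frac{111412181}{11} + \frac{308621 i \sqrt{22389}}{11} \approx -1.0128 \cdot 10^{7} + 4.1981 \cdot 10^{6} i$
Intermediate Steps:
$p = 2028$ ($p = 78 \cdot 26 = 2028$)
$j = \frac{1}{11} \approx 0.090909$
$Z = i \sqrt{22389}$ ($Z = \sqrt{2028 - 24417} = \sqrt{-22389} = i \sqrt{22389} \approx 149.63 i$)
$\left(Z - 361\right) \left(- 61 \left(-103 + j\right) + 21779\right) = \left(i \sqrt{22389} - 361\right) \left(- 61 \left(-103 + \frac{1}{11}\right) + 21779\right) = \left(-361 + i \sqrt{22389}\right) \left(\left(-61\right) \left(- \frac{1132}{11}\right) + 21779\right) = \left(-361 + i \sqrt{22389}\right) \left(\frac{69052}{11} + 21779\right) = \left(-361 + i \sqrt{22389}\right) \frac{308621}{11} = - \frac{111412181}{11} + \frac{308621 i \sqrt{22389}}{11}$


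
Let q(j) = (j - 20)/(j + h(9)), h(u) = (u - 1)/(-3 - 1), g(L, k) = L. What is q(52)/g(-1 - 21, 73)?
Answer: -8/275 ≈ -0.029091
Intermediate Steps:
h(u) = 1/4 - u/4 (h(u) = (-1 + u)/(-4) = (-1 + u)*(-1/4) = 1/4 - u/4)
q(j) = (-20 + j)/(-2 + j) (q(j) = (j - 20)/(j + (1/4 - 1/4*9)) = (-20 + j)/(j + (1/4 - 9/4)) = (-20 + j)/(j - 2) = (-20 + j)/(-2 + j))
q(52)/g(-1 - 21, 73) = ((-20 + 52)/(-2 + 52))/(-1 - 21) = (32/50)/(-22) = ((1/50)*32)*(-1/22) = (16/25)*(-1/22) = -8/275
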